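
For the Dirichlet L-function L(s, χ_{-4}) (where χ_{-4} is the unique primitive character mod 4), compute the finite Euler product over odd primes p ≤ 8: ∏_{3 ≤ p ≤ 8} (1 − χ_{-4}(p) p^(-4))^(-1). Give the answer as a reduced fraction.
∏ = 40516875/40968512

The odd primes p ≤ 8 are [3, 5, 7]. For each, χ(p) = 1 if p ≡ 1 mod 4, χ(p) = −1 if p ≡ 3 mod 4. Taking (1 − χ(p)/p^4)^(-1) = p^4/(p^4 − χ(p)): (1 − (-1)/3^4)^(-1) · (1 − (1)/5^4)^(-1) · (1 − (-1)/7^4)^(-1) = 40516875/40968512.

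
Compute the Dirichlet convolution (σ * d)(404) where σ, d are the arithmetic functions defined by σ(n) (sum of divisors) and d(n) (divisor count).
(σ * d)(404) = 1664

Divisors of 404: [1, 2, 4, 101, 202, 404]. For each d | 404:
  d = 1: σ(1) · d(404/1) = 1 · 6 = 6
  d = 2: σ(2) · d(404/2) = 3 · 4 = 12
  d = 4: σ(4) · d(404/4) = 7 · 2 = 14
  d = 101: σ(101) · d(404/101) = 102 · 3 = 306
  d = 202: σ(202) · d(404/202) = 306 · 2 = 612
  d = 404: σ(404) · d(404/404) = 714 · 1 = 714
Summing: (σ * d)(404) = 6 + 12 + 14 + 306 + 612 + 714 = 1664.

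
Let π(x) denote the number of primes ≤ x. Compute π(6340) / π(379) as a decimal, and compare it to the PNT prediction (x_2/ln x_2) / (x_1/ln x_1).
π(6340)/π(379) = 825/75 ≈ 11.0000;  PNT prediction ≈ 11.3454.

π(379) = 75 and π(6340) = 825, so π(6340)/π(379) ≈ 11.0000. The PNT-predicted ratio is (6340/ln(6340)) / (379/ln(379)) ≈ 11.3454. The two agree to within a few percent, as expected.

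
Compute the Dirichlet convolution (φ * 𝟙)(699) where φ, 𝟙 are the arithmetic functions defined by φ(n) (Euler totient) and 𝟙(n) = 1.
(φ * 𝟙)(699) = 699

Divisors of 699: [1, 3, 233, 699]. For each d | 699:
  d = 1: φ(1) · 𝟙(699/1) = 1 · 1 = 1
  d = 3: φ(3) · 𝟙(699/3) = 2 · 1 = 2
  d = 233: φ(233) · 𝟙(699/233) = 232 · 1 = 232
  d = 699: φ(699) · 𝟙(699/699) = 464 · 1 = 464
Summing: (φ * 𝟙)(699) = 1 + 2 + 232 + 464 = 699.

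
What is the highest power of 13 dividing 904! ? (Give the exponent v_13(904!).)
v_13(904!) = 74

Legendre's formula: v_p(n!) = Σ_{k ≥ 1} ⌊n / p^k⌋. For p = 13, n = 904, the terms are:
  ⌊904/13^1⌋ = ⌊904/13⌋ = 69
  ⌊904/13^2⌋ = ⌊904/169⌋ = 5
(the next term ⌊904/13^3⌋ = 0, terminating the sum). Summing: v_13(904!) = 69 + 5 = 74.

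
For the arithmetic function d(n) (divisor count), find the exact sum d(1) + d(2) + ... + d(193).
Σ_{n ≤ 193} d(n) = 1049

Compute d(n) for each 1 ≤ n ≤ 193: d(1) = 1, d(2) = 2, d(3) = 2, d(4) = 3, d(5) = 2, d(6) = 4, d(7) = 2, d(8) = 4, d(9) = 3, d(10) = 4, d(11) = 2, d(12) = 6, d(13) = 2, d(14) = 4, d(15) = 4, d(16) = 5, d(17) = 2, d(18) = 6, d(19) = 2, d(20) = 6, d(21) = 4, d(22) = 4, d(23) = 2, d(24) = 8, d(25) = 3, d(26) = 4, d(27) = 4, d(28) = 6, d(29) = 2, d(30) = 8, d(31) = 2, d(32) = 6, d(33) = 4, d(34) = 4, d(35) = 4, d(36) = 9, d(37) = 2, d(38) = 4, d(39) = 4, d(40) = 8, d(41) = 2, d(42) = 8, d(43) = 2, d(44) = 6, d(45) = 6, d(46) = 4, d(47) = 2, d(48) = 10, d(49) = 3, d(50) = 6, d(51) = 4, d(52) = 6, d(53) = 2, d(54) = 8, d(55) = 4, d(56) = 8, d(57) = 4, d(58) = 4, d(59) = 2, d(60) = 12, d(61) = 2, d(62) = 4, d(63) = 6, d(64) = 7, d(65) = 4, d(66) = 8, d(67) = 2, d(68) = 6, d(69) = 4, d(70) = 8, d(71) = 2, d(72) = 12, d(73) = 2, d(74) = 4, d(75) = 6, d(76) = 6, d(77) = 4, d(78) = 8, d(79) = 2, d(80) = 10, d(81) = 5, d(82) = 4, d(83) = 2, d(84) = 12, d(85) = 4, d(86) = 4, d(87) = 4, d(88) = 8, d(89) = 2, d(90) = 12, d(91) = 4, d(92) = 6, d(93) = 4, d(94) = 4, d(95) = 4, d(96) = 12, d(97) = 2, d(98) = 6, d(99) = 6, d(100) = 9, d(101) = 2, d(102) = 8, d(103) = 2, d(104) = 8, d(105) = 8, d(106) = 4, d(107) = 2, d(108) = 12, d(109) = 2, d(110) = 8, d(111) = 4, d(112) = 10, d(113) = 2, d(114) = 8, d(115) = 4, d(116) = 6, d(117) = 6, d(118) = 4, d(119) = 4, d(120) = 16, d(121) = 3, d(122) = 4, d(123) = 4, d(124) = 6, d(125) = 4, d(126) = 12, d(127) = 2, d(128) = 8, d(129) = 4, d(130) = 8, d(131) = 2, d(132) = 12, d(133) = 4, d(134) = 4, d(135) = 8, d(136) = 8, d(137) = 2, d(138) = 8, d(139) = 2, d(140) = 12, d(141) = 4, d(142) = 4, d(143) = 4, d(144) = 15, d(145) = 4, d(146) = 4, d(147) = 6, d(148) = 6, d(149) = 2, d(150) = 12, d(151) = 2, d(152) = 8, d(153) = 6, d(154) = 8, d(155) = 4, d(156) = 12, d(157) = 2, d(158) = 4, d(159) = 4, d(160) = 12, d(161) = 4, d(162) = 10, d(163) = 2, d(164) = 6, d(165) = 8, d(166) = 4, d(167) = 2, d(168) = 16, d(169) = 3, d(170) = 8, d(171) = 6, d(172) = 6, d(173) = 2, d(174) = 8, d(175) = 6, d(176) = 10, d(177) = 4, d(178) = 4, d(179) = 2, d(180) = 18, d(181) = 2, d(182) = 8, d(183) = 4, d(184) = 8, d(185) = 4, d(186) = 8, d(187) = 4, d(188) = 6, d(189) = 8, d(190) = 8, d(191) = 2, d(192) = 14, d(193) = 2. Summing all 193 values: 1049. (Dirichlet's divisor formula: Σ_{n ≤ x} d(n) = x ln(x) + (2γ − 1) x + O(√x). For x = 193, the asymptotic estimate is ≈ 1045.50.)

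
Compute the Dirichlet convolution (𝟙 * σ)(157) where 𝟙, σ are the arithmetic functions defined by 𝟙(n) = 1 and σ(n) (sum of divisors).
(𝟙 * σ)(157) = 159

Divisors of 157: [1, 157]. For each d | 157:
  d = 1: 𝟙(1) · σ(157/1) = 1 · 158 = 158
  d = 157: 𝟙(157) · σ(157/157) = 1 · 1 = 1
Summing: (𝟙 * σ)(157) = 158 + 1 = 159.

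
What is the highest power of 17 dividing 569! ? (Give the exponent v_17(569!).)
v_17(569!) = 34

Legendre's formula: v_p(n!) = Σ_{k ≥ 1} ⌊n / p^k⌋. For p = 17, n = 569, the terms are:
  ⌊569/17^1⌋ = ⌊569/17⌋ = 33
  ⌊569/17^2⌋ = ⌊569/289⌋ = 1
(the next term ⌊569/17^3⌋ = 0, terminating the sum). Summing: v_17(569!) = 33 + 1 = 34.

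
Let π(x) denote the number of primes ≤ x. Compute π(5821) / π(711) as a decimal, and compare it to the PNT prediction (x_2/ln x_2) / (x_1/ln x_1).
π(5821)/π(711) = 764/127 ≈ 6.0157;  PNT prediction ≈ 6.2014.

π(711) = 127 and π(5821) = 764, so π(5821)/π(711) ≈ 6.0157. The PNT-predicted ratio is (5821/ln(5821)) / (711/ln(711)) ≈ 6.2014. The two agree to within a few percent, as expected.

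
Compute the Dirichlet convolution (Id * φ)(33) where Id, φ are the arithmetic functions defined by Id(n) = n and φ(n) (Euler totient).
(Id * φ)(33) = 105

Divisors of 33: [1, 3, 11, 33]. For each d | 33:
  d = 1: Id(1) · φ(33/1) = 1 · 20 = 20
  d = 3: Id(3) · φ(33/3) = 3 · 10 = 30
  d = 11: Id(11) · φ(33/11) = 11 · 2 = 22
  d = 33: Id(33) · φ(33/33) = 33 · 1 = 33
Summing: (Id * φ)(33) = 20 + 30 + 22 + 33 = 105.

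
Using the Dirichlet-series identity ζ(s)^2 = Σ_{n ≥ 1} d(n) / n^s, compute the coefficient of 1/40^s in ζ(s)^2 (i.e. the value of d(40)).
d(40) = 8

ζ(s)^2 = (Σ 1/m^s)(Σ 1/k^s). The coefficient of 1/n^s in the product is the number of ordered pairs (m, k) with mk = n, which equals d(n). For n = 40, divisors are [1, 2, 4, 5, 8, 10, 20, 40], so d(40) = 8.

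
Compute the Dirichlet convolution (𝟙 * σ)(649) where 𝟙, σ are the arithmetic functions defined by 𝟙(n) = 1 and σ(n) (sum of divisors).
(𝟙 * σ)(649) = 793

Divisors of 649: [1, 11, 59, 649]. For each d | 649:
  d = 1: 𝟙(1) · σ(649/1) = 1 · 720 = 720
  d = 11: 𝟙(11) · σ(649/11) = 1 · 60 = 60
  d = 59: 𝟙(59) · σ(649/59) = 1 · 12 = 12
  d = 649: 𝟙(649) · σ(649/649) = 1 · 1 = 1
Summing: (𝟙 * σ)(649) = 720 + 60 + 12 + 1 = 793.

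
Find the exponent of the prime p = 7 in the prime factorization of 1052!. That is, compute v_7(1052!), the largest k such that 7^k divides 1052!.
v_7(1052!) = 174

Legendre's formula: v_p(n!) = Σ_{k ≥ 1} ⌊n / p^k⌋. For p = 7, n = 1052, the terms are:
  ⌊1052/7^1⌋ = ⌊1052/7⌋ = 150
  ⌊1052/7^2⌋ = ⌊1052/49⌋ = 21
  ⌊1052/7^3⌋ = ⌊1052/343⌋ = 3
(the next term ⌊1052/7^4⌋ = 0, terminating the sum). Summing: v_7(1052!) = 150 + 21 + 3 = 174.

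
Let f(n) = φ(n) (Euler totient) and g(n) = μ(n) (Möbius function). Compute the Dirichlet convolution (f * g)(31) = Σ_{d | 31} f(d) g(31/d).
(φ * μ)(31) = 29

Divisors of 31: [1, 31]. For each d | 31:
  d = 1: φ(1) · μ(31/1) = 1 · -1 = -1
  d = 31: φ(31) · μ(31/31) = 30 · 1 = 30
Summing: (φ * μ)(31) = -1 + 30 = 29.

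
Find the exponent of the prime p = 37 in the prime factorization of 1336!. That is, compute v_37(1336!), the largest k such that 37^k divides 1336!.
v_37(1336!) = 36

Legendre's formula: v_p(n!) = Σ_{k ≥ 1} ⌊n / p^k⌋. For p = 37, n = 1336, the terms are:
  ⌊1336/37^1⌋ = ⌊1336/37⌋ = 36
(the next term ⌊1336/37^2⌋ = 0, terminating the sum). Summing: v_37(1336!) = 36 = 36.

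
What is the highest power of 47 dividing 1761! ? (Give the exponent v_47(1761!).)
v_47(1761!) = 37

Legendre's formula: v_p(n!) = Σ_{k ≥ 1} ⌊n / p^k⌋. For p = 47, n = 1761, the terms are:
  ⌊1761/47^1⌋ = ⌊1761/47⌋ = 37
(the next term ⌊1761/47^2⌋ = 0, terminating the sum). Summing: v_47(1761!) = 37 = 37.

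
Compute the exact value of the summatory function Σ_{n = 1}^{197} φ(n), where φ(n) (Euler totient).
Σ_{n ≤ 197} φ(n) = 11894

Compute φ(n) for each 1 ≤ n ≤ 197: φ(1) = 1, φ(2) = 1, φ(3) = 2, φ(4) = 2, φ(5) = 4, φ(6) = 2, φ(7) = 6, φ(8) = 4, φ(9) = 6, φ(10) = 4, φ(11) = 10, φ(12) = 4, φ(13) = 12, φ(14) = 6, φ(15) = 8, φ(16) = 8, φ(17) = 16, φ(18) = 6, φ(19) = 18, φ(20) = 8, φ(21) = 12, φ(22) = 10, φ(23) = 22, φ(24) = 8, φ(25) = 20, φ(26) = 12, φ(27) = 18, φ(28) = 12, φ(29) = 28, φ(30) = 8, φ(31) = 30, φ(32) = 16, φ(33) = 20, φ(34) = 16, φ(35) = 24, φ(36) = 12, φ(37) = 36, φ(38) = 18, φ(39) = 24, φ(40) = 16, φ(41) = 40, φ(42) = 12, φ(43) = 42, φ(44) = 20, φ(45) = 24, φ(46) = 22, φ(47) = 46, φ(48) = 16, φ(49) = 42, φ(50) = 20, φ(51) = 32, φ(52) = 24, φ(53) = 52, φ(54) = 18, φ(55) = 40, φ(56) = 24, φ(57) = 36, φ(58) = 28, φ(59) = 58, φ(60) = 16, φ(61) = 60, φ(62) = 30, φ(63) = 36, φ(64) = 32, φ(65) = 48, φ(66) = 20, φ(67) = 66, φ(68) = 32, φ(69) = 44, φ(70) = 24, φ(71) = 70, φ(72) = 24, φ(73) = 72, φ(74) = 36, φ(75) = 40, φ(76) = 36, φ(77) = 60, φ(78) = 24, φ(79) = 78, φ(80) = 32, φ(81) = 54, φ(82) = 40, φ(83) = 82, φ(84) = 24, φ(85) = 64, φ(86) = 42, φ(87) = 56, φ(88) = 40, φ(89) = 88, φ(90) = 24, φ(91) = 72, φ(92) = 44, φ(93) = 60, φ(94) = 46, φ(95) = 72, φ(96) = 32, φ(97) = 96, φ(98) = 42, φ(99) = 60, φ(100) = 40, φ(101) = 100, φ(102) = 32, φ(103) = 102, φ(104) = 48, φ(105) = 48, φ(106) = 52, φ(107) = 106, φ(108) = 36, φ(109) = 108, φ(110) = 40, φ(111) = 72, φ(112) = 48, φ(113) = 112, φ(114) = 36, φ(115) = 88, φ(116) = 56, φ(117) = 72, φ(118) = 58, φ(119) = 96, φ(120) = 32, φ(121) = 110, φ(122) = 60, φ(123) = 80, φ(124) = 60, φ(125) = 100, φ(126) = 36, φ(127) = 126, φ(128) = 64, φ(129) = 84, φ(130) = 48, φ(131) = 130, φ(132) = 40, φ(133) = 108, φ(134) = 66, φ(135) = 72, φ(136) = 64, φ(137) = 136, φ(138) = 44, φ(139) = 138, φ(140) = 48, φ(141) = 92, φ(142) = 70, φ(143) = 120, φ(144) = 48, φ(145) = 112, φ(146) = 72, φ(147) = 84, φ(148) = 72, φ(149) = 148, φ(150) = 40, φ(151) = 150, φ(152) = 72, φ(153) = 96, φ(154) = 60, φ(155) = 120, φ(156) = 48, φ(157) = 156, φ(158) = 78, φ(159) = 104, φ(160) = 64, φ(161) = 132, φ(162) = 54, φ(163) = 162, φ(164) = 80, φ(165) = 80, φ(166) = 82, φ(167) = 166, φ(168) = 48, φ(169) = 156, φ(170) = 64, φ(171) = 108, φ(172) = 84, φ(173) = 172, φ(174) = 56, φ(175) = 120, φ(176) = 80, φ(177) = 116, φ(178) = 88, φ(179) = 178, φ(180) = 48, φ(181) = 180, φ(182) = 72, φ(183) = 120, φ(184) = 88, φ(185) = 144, φ(186) = 60, φ(187) = 160, φ(188) = 92, φ(189) = 108, φ(190) = 72, φ(191) = 190, φ(192) = 64, φ(193) = 192, φ(194) = 96, φ(195) = 96, φ(196) = 84, φ(197) = 196. Summing all 197 values: 11894. (Average order: Σ_{n ≤ x} φ(n) ~ (3/π²) x². For x = 197, (3/π²)·197² ≈ 11796.52.)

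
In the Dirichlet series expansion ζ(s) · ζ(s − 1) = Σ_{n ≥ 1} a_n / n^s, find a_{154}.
σ(154) = 288

In the product (Σ m^0/m^s)(Σ k / k^s) = Σ (Σ_{d | n} d) / n^s, the coefficient of 1/n^s is σ(n) = Σ_{d | n} d. For n = 154, divisors are [1, 2, 7, 11, 14, 22, 77, 154]; summing: σ(154) = 288.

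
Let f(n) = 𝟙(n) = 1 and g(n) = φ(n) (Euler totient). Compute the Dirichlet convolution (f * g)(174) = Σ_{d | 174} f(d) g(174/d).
(𝟙 * φ)(174) = 174

Divisors of 174: [1, 2, 3, 6, 29, 58, 87, 174]. For each d | 174:
  d = 1: 𝟙(1) · φ(174/1) = 1 · 56 = 56
  d = 2: 𝟙(2) · φ(174/2) = 1 · 56 = 56
  d = 3: 𝟙(3) · φ(174/3) = 1 · 28 = 28
  d = 6: 𝟙(6) · φ(174/6) = 1 · 28 = 28
  d = 29: 𝟙(29) · φ(174/29) = 1 · 2 = 2
  d = 58: 𝟙(58) · φ(174/58) = 1 · 2 = 2
  d = 87: 𝟙(87) · φ(174/87) = 1 · 1 = 1
  d = 174: 𝟙(174) · φ(174/174) = 1 · 1 = 1
Summing: (𝟙 * φ)(174) = 56 + 56 + 28 + 28 + 2 + 2 + 1 + 1 = 174.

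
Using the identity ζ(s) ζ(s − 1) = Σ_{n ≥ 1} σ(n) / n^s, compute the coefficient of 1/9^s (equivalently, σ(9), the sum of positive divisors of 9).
σ(9) = 13

In the product (Σ m^0/m^s)(Σ k / k^s) = Σ (Σ_{d | n} d) / n^s, the coefficient of 1/n^s is σ(n) = Σ_{d | n} d. For n = 9, divisors are [1, 3, 9]; summing: σ(9) = 13.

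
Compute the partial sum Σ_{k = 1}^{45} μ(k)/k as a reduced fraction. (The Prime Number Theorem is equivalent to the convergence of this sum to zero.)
Σ μ(k)/k = -137190436674212/6541380665835015

Values of μ(k) for 1 ≤ k ≤ 45: μ(1) = 1, μ(2) = -1, μ(3) = -1, μ(5) = -1, μ(6) = 1, μ(7) = -1, μ(10) = 1, μ(11) = -1, μ(13) = -1, μ(14) = 1, μ(15) = 1, μ(17) = -1, μ(19) = -1, μ(21) = 1, μ(22) = 1, μ(23) = -1, μ(26) = 1, μ(29) = -1, μ(30) = -1, μ(31) = -1, μ(33) = 1, μ(34) = 1, μ(35) = 1, μ(37) = -1, μ(38) = 1, μ(39) = 1, μ(41) = -1, μ(42) = -1, μ(43) = -1, with μ = 0 on non-squarefree integers. Summing μ(k)/k for k where μ(k) ≠ 0 gives -137190436674212/6541380665835015 ≈ -0.0210. (PNT ⟺ this sum → 0 as n → ∞.)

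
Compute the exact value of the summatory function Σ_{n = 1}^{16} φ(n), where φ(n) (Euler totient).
Σ_{n ≤ 16} φ(n) = 80

Compute φ(n) for each 1 ≤ n ≤ 16: φ(1) = 1, φ(2) = 1, φ(3) = 2, φ(4) = 2, φ(5) = 4, φ(6) = 2, φ(7) = 6, φ(8) = 4, φ(9) = 6, φ(10) = 4, φ(11) = 10, φ(12) = 4, φ(13) = 12, φ(14) = 6, φ(15) = 8, φ(16) = 8. Summing all 16 values: 80. (Average order: Σ_{n ≤ x} φ(n) ~ (3/π²) x². For x = 16, (3/π²)·16² ≈ 77.81.)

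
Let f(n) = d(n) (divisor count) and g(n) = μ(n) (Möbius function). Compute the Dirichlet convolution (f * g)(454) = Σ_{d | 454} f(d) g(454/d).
(d * μ)(454) = 1

Divisors of 454: [1, 2, 227, 454]. For each d | 454:
  d = 1: d(1) · μ(454/1) = 1 · 1 = 1
  d = 2: d(2) · μ(454/2) = 2 · -1 = -2
  d = 227: d(227) · μ(454/227) = 2 · -1 = -2
  d = 454: d(454) · μ(454/454) = 4 · 1 = 4
Summing: (d * μ)(454) = 1 + -2 + -2 + 4 = 1.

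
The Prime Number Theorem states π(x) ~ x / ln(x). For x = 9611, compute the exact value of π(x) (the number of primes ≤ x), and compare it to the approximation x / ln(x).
π(9611) = 1185;  x/ln(x) ≈ 1048.02;  relative error ≈ 11.56%.

Directly count primes up to 9611: π(9611) = 1185. The PNT approximation gives 9611/ln(9611) ≈ 9611/9.17066 ≈ 1048.02. Relative error (π(x) − x/ln(x)) / π(x) ≈ 11.56%; the approximation is known to undercount slightly (Li(x) is a better estimate).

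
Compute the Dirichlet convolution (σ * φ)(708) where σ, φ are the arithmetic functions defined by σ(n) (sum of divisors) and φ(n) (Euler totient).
(σ * φ)(708) = 8496

Divisors of 708: [1, 2, 3, 4, 6, 12, 59, 118, 177, 236, 354, 708]. For each d | 708:
  d = 1: σ(1) · φ(708/1) = 1 · 232 = 232
  d = 2: σ(2) · φ(708/2) = 3 · 116 = 348
  d = 3: σ(3) · φ(708/3) = 4 · 116 = 464
  d = 4: σ(4) · φ(708/4) = 7 · 116 = 812
  d = 6: σ(6) · φ(708/6) = 12 · 58 = 696
  d = 12: σ(12) · φ(708/12) = 28 · 58 = 1624
  d = 59: σ(59) · φ(708/59) = 60 · 4 = 240
  d = 118: σ(118) · φ(708/118) = 180 · 2 = 360
  d = 177: σ(177) · φ(708/177) = 240 · 2 = 480
  d = 236: σ(236) · φ(708/236) = 420 · 2 = 840
  d = 354: σ(354) · φ(708/354) = 720 · 1 = 720
  d = 708: σ(708) · φ(708/708) = 1680 · 1 = 1680
Summing: (σ * φ)(708) = 232 + 348 + 464 + 812 + 696 + 1624 + 240 + 360 + 480 + 840 + 720 + 1680 = 8496.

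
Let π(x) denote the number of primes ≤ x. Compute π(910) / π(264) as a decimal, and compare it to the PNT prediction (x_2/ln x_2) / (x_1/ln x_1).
π(910)/π(264) = 155/56 ≈ 2.7679;  PNT prediction ≈ 2.8209.

π(264) = 56 and π(910) = 155, so π(910)/π(264) ≈ 2.7679. The PNT-predicted ratio is (910/ln(910)) / (264/ln(264)) ≈ 2.8209. The two agree to within a few percent, as expected.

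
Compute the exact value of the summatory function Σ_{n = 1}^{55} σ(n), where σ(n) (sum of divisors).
Σ_{n ≤ 55} σ(n) = 2496

Compute σ(n) for each 1 ≤ n ≤ 55: σ(1) = 1, σ(2) = 3, σ(3) = 4, σ(4) = 7, σ(5) = 6, σ(6) = 12, σ(7) = 8, σ(8) = 15, σ(9) = 13, σ(10) = 18, σ(11) = 12, σ(12) = 28, σ(13) = 14, σ(14) = 24, σ(15) = 24, σ(16) = 31, σ(17) = 18, σ(18) = 39, σ(19) = 20, σ(20) = 42, σ(21) = 32, σ(22) = 36, σ(23) = 24, σ(24) = 60, σ(25) = 31, σ(26) = 42, σ(27) = 40, σ(28) = 56, σ(29) = 30, σ(30) = 72, σ(31) = 32, σ(32) = 63, σ(33) = 48, σ(34) = 54, σ(35) = 48, σ(36) = 91, σ(37) = 38, σ(38) = 60, σ(39) = 56, σ(40) = 90, σ(41) = 42, σ(42) = 96, σ(43) = 44, σ(44) = 84, σ(45) = 78, σ(46) = 72, σ(47) = 48, σ(48) = 124, σ(49) = 57, σ(50) = 93, σ(51) = 72, σ(52) = 98, σ(53) = 54, σ(54) = 120, σ(55) = 72. Summing all 55 values: 2496. (Average order: Σ_{n ≤ x} σ(n) ~ (π²/12) x². For x = 55, (π²/12)·55² ≈ 2487.96.)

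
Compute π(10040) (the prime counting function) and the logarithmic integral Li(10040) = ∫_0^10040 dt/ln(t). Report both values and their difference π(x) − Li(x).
π(10040) = 1233;  Li(10040) ≈ 1250.48;  π(x) − Li(x) ≈ -17.48.

Direct count of primes ≤ 10040 gives π(10040) = 1233. Numerical evaluation of the logarithmic integral gives Li(10040) ≈ 1250.48. The difference π(x) − Li(x) ≈ -17.48 is typically negative for small/moderate x (Li(x) overestimates), though Littlewood's theorem shows this sign changes infinitely often.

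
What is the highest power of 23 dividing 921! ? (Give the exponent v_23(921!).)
v_23(921!) = 41

Legendre's formula: v_p(n!) = Σ_{k ≥ 1} ⌊n / p^k⌋. For p = 23, n = 921, the terms are:
  ⌊921/23^1⌋ = ⌊921/23⌋ = 40
  ⌊921/23^2⌋ = ⌊921/529⌋ = 1
(the next term ⌊921/23^3⌋ = 0, terminating the sum). Summing: v_23(921!) = 40 + 1 = 41.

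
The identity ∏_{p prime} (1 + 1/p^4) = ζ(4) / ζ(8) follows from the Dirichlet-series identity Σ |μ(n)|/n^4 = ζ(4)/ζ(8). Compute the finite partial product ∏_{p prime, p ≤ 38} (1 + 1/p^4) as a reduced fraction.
∏ = 706902957735712331680943125904125462935190109312/655798773317600826641830943030775489929079680625

The primes p ≤ 38 are [2, 3, 5, 7, 11, 13, 17, 19, 23, 29, 31, 37]. For each, (1 + 1/p^4) = (p^4 + 1)/p^4. Multiplying these fractions over p ∈ [2, 3, 5, 7, 11, 13, 17, 19, 23, 29, 31, 37] gives 706902957735712331680943125904125462935190109312/655798773317600826641830943030775489929079680625. (In the limit P → ∞ this tends to ζ(4)/ζ(8).)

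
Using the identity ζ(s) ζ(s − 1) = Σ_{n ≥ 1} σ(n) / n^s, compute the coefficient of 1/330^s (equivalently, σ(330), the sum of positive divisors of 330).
σ(330) = 864

In the product (Σ m^0/m^s)(Σ k / k^s) = Σ (Σ_{d | n} d) / n^s, the coefficient of 1/n^s is σ(n) = Σ_{d | n} d. For n = 330, divisors are [1, 2, 3, 5, 6, 10, 11, 15, 22, 30, 33, 55, 66, 110, 165, 330]; summing: σ(330) = 864.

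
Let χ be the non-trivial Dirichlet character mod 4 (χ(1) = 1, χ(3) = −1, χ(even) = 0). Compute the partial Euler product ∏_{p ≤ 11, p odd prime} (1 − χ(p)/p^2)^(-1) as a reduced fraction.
∏ = 17787/19520

The odd primes p ≤ 11 are [3, 5, 7, 11]. For each, χ(p) = 1 if p ≡ 1 mod 4, χ(p) = −1 if p ≡ 3 mod 4. Taking (1 − χ(p)/p^2)^(-1) = p^2/(p^2 − χ(p)): (1 − (-1)/3^2)^(-1) · (1 − (1)/5^2)^(-1) · (1 − (-1)/7^2)^(-1) · (1 − (-1)/11^2)^(-1) = 17787/19520.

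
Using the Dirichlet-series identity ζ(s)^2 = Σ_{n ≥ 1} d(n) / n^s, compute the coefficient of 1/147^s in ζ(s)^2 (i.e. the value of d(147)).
d(147) = 6

ζ(s)^2 = (Σ 1/m^s)(Σ 1/k^s). The coefficient of 1/n^s in the product is the number of ordered pairs (m, k) with mk = n, which equals d(n). For n = 147, divisors are [1, 3, 7, 21, 49, 147], so d(147) = 6.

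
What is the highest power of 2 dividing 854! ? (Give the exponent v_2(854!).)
v_2(854!) = 848

Legendre's formula: v_p(n!) = Σ_{k ≥ 1} ⌊n / p^k⌋. For p = 2, n = 854, the terms are:
  ⌊854/2^1⌋ = ⌊854/2⌋ = 427
  ⌊854/2^2⌋ = ⌊854/4⌋ = 213
  ⌊854/2^3⌋ = ⌊854/8⌋ = 106
  ⌊854/2^4⌋ = ⌊854/16⌋ = 53
  ⌊854/2^5⌋ = ⌊854/32⌋ = 26
  ⌊854/2^6⌋ = ⌊854/64⌋ = 13
  ⌊854/2^7⌋ = ⌊854/128⌋ = 6
  ⌊854/2^8⌋ = ⌊854/256⌋ = 3
  ⌊854/2^9⌋ = ⌊854/512⌋ = 1
(the next term ⌊854/2^10⌋ = 0, terminating the sum). Summing: v_2(854!) = 427 + 213 + 106 + 53 + 26 + 13 + 6 + 3 + 1 = 848.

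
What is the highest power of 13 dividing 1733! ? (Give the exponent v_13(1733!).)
v_13(1733!) = 143

Legendre's formula: v_p(n!) = Σ_{k ≥ 1} ⌊n / p^k⌋. For p = 13, n = 1733, the terms are:
  ⌊1733/13^1⌋ = ⌊1733/13⌋ = 133
  ⌊1733/13^2⌋ = ⌊1733/169⌋ = 10
(the next term ⌊1733/13^3⌋ = 0, terminating the sum). Summing: v_13(1733!) = 133 + 10 = 143.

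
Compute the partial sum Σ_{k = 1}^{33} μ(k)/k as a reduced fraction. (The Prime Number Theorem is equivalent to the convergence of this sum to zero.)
Σ μ(k)/k = -6504197377/200560490130

Values of μ(k) for 1 ≤ k ≤ 33: μ(1) = 1, μ(2) = -1, μ(3) = -1, μ(5) = -1, μ(6) = 1, μ(7) = -1, μ(10) = 1, μ(11) = -1, μ(13) = -1, μ(14) = 1, μ(15) = 1, μ(17) = -1, μ(19) = -1, μ(21) = 1, μ(22) = 1, μ(23) = -1, μ(26) = 1, μ(29) = -1, μ(30) = -1, μ(31) = -1, μ(33) = 1, with μ = 0 on non-squarefree integers. Summing μ(k)/k for k where μ(k) ≠ 0 gives -6504197377/200560490130 ≈ -0.0324. (PNT ⟺ this sum → 0 as n → ∞.)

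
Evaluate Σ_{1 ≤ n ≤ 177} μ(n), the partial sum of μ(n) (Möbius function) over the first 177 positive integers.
Σ_{n ≤ 177} μ(n) = -3

Compute μ(n) for each 1 ≤ n ≤ 177: μ(1) = 1, μ(2) = -1, μ(3) = -1, μ(4) = 0, μ(5) = -1, μ(6) = 1, μ(7) = -1, μ(8) = 0, μ(9) = 0, μ(10) = 1, μ(11) = -1, μ(12) = 0, μ(13) = -1, μ(14) = 1, μ(15) = 1, μ(16) = 0, μ(17) = -1, μ(18) = 0, μ(19) = -1, μ(20) = 0, μ(21) = 1, μ(22) = 1, μ(23) = -1, μ(24) = 0, μ(25) = 0, μ(26) = 1, μ(27) = 0, μ(28) = 0, μ(29) = -1, μ(30) = -1, μ(31) = -1, μ(32) = 0, μ(33) = 1, μ(34) = 1, μ(35) = 1, μ(36) = 0, μ(37) = -1, μ(38) = 1, μ(39) = 1, μ(40) = 0, μ(41) = -1, μ(42) = -1, μ(43) = -1, μ(44) = 0, μ(45) = 0, μ(46) = 1, μ(47) = -1, μ(48) = 0, μ(49) = 0, μ(50) = 0, μ(51) = 1, μ(52) = 0, μ(53) = -1, μ(54) = 0, μ(55) = 1, μ(56) = 0, μ(57) = 1, μ(58) = 1, μ(59) = -1, μ(60) = 0, μ(61) = -1, μ(62) = 1, μ(63) = 0, μ(64) = 0, μ(65) = 1, μ(66) = -1, μ(67) = -1, μ(68) = 0, μ(69) = 1, μ(70) = -1, μ(71) = -1, μ(72) = 0, μ(73) = -1, μ(74) = 1, μ(75) = 0, μ(76) = 0, μ(77) = 1, μ(78) = -1, μ(79) = -1, μ(80) = 0, μ(81) = 0, μ(82) = 1, μ(83) = -1, μ(84) = 0, μ(85) = 1, μ(86) = 1, μ(87) = 1, μ(88) = 0, μ(89) = -1, μ(90) = 0, μ(91) = 1, μ(92) = 0, μ(93) = 1, μ(94) = 1, μ(95) = 1, μ(96) = 0, μ(97) = -1, μ(98) = 0, μ(99) = 0, μ(100) = 0, μ(101) = -1, μ(102) = -1, μ(103) = -1, μ(104) = 0, μ(105) = -1, μ(106) = 1, μ(107) = -1, μ(108) = 0, μ(109) = -1, μ(110) = -1, μ(111) = 1, μ(112) = 0, μ(113) = -1, μ(114) = -1, μ(115) = 1, μ(116) = 0, μ(117) = 0, μ(118) = 1, μ(119) = 1, μ(120) = 0, μ(121) = 0, μ(122) = 1, μ(123) = 1, μ(124) = 0, μ(125) = 0, μ(126) = 0, μ(127) = -1, μ(128) = 0, μ(129) = 1, μ(130) = -1, μ(131) = -1, μ(132) = 0, μ(133) = 1, μ(134) = 1, μ(135) = 0, μ(136) = 0, μ(137) = -1, μ(138) = -1, μ(139) = -1, μ(140) = 0, μ(141) = 1, μ(142) = 1, μ(143) = 1, μ(144) = 0, μ(145) = 1, μ(146) = 1, μ(147) = 0, μ(148) = 0, μ(149) = -1, μ(150) = 0, μ(151) = -1, μ(152) = 0, μ(153) = 0, μ(154) = -1, μ(155) = 1, μ(156) = 0, μ(157) = -1, μ(158) = 1, μ(159) = 1, μ(160) = 0, μ(161) = 1, μ(162) = 0, μ(163) = -1, μ(164) = 0, μ(165) = -1, μ(166) = 1, μ(167) = -1, μ(168) = 0, μ(169) = 0, μ(170) = -1, μ(171) = 0, μ(172) = 0, μ(173) = -1, μ(174) = -1, μ(175) = 0, μ(176) = 0, μ(177) = 1. Summing all 177 values: -3. (Mertens function M(x) = Σ_{n ≤ x} μ(n); on average M(x) should be small (PNT ⟺ M(x) = o(x)).)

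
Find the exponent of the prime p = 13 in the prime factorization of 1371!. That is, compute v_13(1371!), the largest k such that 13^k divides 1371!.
v_13(1371!) = 113

Legendre's formula: v_p(n!) = Σ_{k ≥ 1} ⌊n / p^k⌋. For p = 13, n = 1371, the terms are:
  ⌊1371/13^1⌋ = ⌊1371/13⌋ = 105
  ⌊1371/13^2⌋ = ⌊1371/169⌋ = 8
(the next term ⌊1371/13^3⌋ = 0, terminating the sum). Summing: v_13(1371!) = 105 + 8 = 113.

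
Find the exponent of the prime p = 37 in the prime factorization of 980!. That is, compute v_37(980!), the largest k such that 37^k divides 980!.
v_37(980!) = 26

Legendre's formula: v_p(n!) = Σ_{k ≥ 1} ⌊n / p^k⌋. For p = 37, n = 980, the terms are:
  ⌊980/37^1⌋ = ⌊980/37⌋ = 26
(the next term ⌊980/37^2⌋ = 0, terminating the sum). Summing: v_37(980!) = 26 = 26.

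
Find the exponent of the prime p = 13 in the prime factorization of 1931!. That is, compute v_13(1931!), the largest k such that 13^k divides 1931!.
v_13(1931!) = 159

Legendre's formula: v_p(n!) = Σ_{k ≥ 1} ⌊n / p^k⌋. For p = 13, n = 1931, the terms are:
  ⌊1931/13^1⌋ = ⌊1931/13⌋ = 148
  ⌊1931/13^2⌋ = ⌊1931/169⌋ = 11
(the next term ⌊1931/13^3⌋ = 0, terminating the sum). Summing: v_13(1931!) = 148 + 11 = 159.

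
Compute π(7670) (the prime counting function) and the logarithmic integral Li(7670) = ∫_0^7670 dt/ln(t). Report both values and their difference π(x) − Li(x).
π(7670) = 972;  Li(7670) ≈ 989.61;  π(x) − Li(x) ≈ -17.61.

Direct count of primes ≤ 7670 gives π(7670) = 972. Numerical evaluation of the logarithmic integral gives Li(7670) ≈ 989.61. The difference π(x) − Li(x) ≈ -17.61 is typically negative for small/moderate x (Li(x) overestimates), though Littlewood's theorem shows this sign changes infinitely often.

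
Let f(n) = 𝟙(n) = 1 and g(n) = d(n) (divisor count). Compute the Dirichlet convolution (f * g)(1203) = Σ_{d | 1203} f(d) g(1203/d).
(𝟙 * d)(1203) = 9

Divisors of 1203: [1, 3, 401, 1203]. For each d | 1203:
  d = 1: 𝟙(1) · d(1203/1) = 1 · 4 = 4
  d = 3: 𝟙(3) · d(1203/3) = 1 · 2 = 2
  d = 401: 𝟙(401) · d(1203/401) = 1 · 2 = 2
  d = 1203: 𝟙(1203) · d(1203/1203) = 1 · 1 = 1
Summing: (𝟙 * d)(1203) = 4 + 2 + 2 + 1 = 9.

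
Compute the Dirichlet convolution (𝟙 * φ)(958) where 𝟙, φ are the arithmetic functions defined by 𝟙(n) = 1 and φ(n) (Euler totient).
(𝟙 * φ)(958) = 958

Divisors of 958: [1, 2, 479, 958]. For each d | 958:
  d = 1: 𝟙(1) · φ(958/1) = 1 · 478 = 478
  d = 2: 𝟙(2) · φ(958/2) = 1 · 478 = 478
  d = 479: 𝟙(479) · φ(958/479) = 1 · 1 = 1
  d = 958: 𝟙(958) · φ(958/958) = 1 · 1 = 1
Summing: (𝟙 * φ)(958) = 478 + 478 + 1 + 1 = 958.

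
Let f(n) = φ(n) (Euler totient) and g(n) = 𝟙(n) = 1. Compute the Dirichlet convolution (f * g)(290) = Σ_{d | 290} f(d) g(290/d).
(φ * 𝟙)(290) = 290

Divisors of 290: [1, 2, 5, 10, 29, 58, 145, 290]. For each d | 290:
  d = 1: φ(1) · 𝟙(290/1) = 1 · 1 = 1
  d = 2: φ(2) · 𝟙(290/2) = 1 · 1 = 1
  d = 5: φ(5) · 𝟙(290/5) = 4 · 1 = 4
  d = 10: φ(10) · 𝟙(290/10) = 4 · 1 = 4
  d = 29: φ(29) · 𝟙(290/29) = 28 · 1 = 28
  d = 58: φ(58) · 𝟙(290/58) = 28 · 1 = 28
  d = 145: φ(145) · 𝟙(290/145) = 112 · 1 = 112
  d = 290: φ(290) · 𝟙(290/290) = 112 · 1 = 112
Summing: (φ * 𝟙)(290) = 1 + 1 + 4 + 4 + 28 + 28 + 112 + 112 = 290.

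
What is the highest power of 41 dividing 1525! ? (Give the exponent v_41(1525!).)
v_41(1525!) = 37

Legendre's formula: v_p(n!) = Σ_{k ≥ 1} ⌊n / p^k⌋. For p = 41, n = 1525, the terms are:
  ⌊1525/41^1⌋ = ⌊1525/41⌋ = 37
(the next term ⌊1525/41^2⌋ = 0, terminating the sum). Summing: v_41(1525!) = 37 = 37.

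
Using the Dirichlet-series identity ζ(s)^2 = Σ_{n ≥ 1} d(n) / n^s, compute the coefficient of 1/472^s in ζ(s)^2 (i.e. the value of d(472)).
d(472) = 8

ζ(s)^2 = (Σ 1/m^s)(Σ 1/k^s). The coefficient of 1/n^s in the product is the number of ordered pairs (m, k) with mk = n, which equals d(n). For n = 472, divisors are [1, 2, 4, 8, 59, 118, 236, 472], so d(472) = 8.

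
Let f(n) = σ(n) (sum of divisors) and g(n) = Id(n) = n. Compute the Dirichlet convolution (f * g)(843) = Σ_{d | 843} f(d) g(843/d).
(σ * Id)(843) = 3941

Divisors of 843: [1, 3, 281, 843]. For each d | 843:
  d = 1: σ(1) · Id(843/1) = 1 · 843 = 843
  d = 3: σ(3) · Id(843/3) = 4 · 281 = 1124
  d = 281: σ(281) · Id(843/281) = 282 · 3 = 846
  d = 843: σ(843) · Id(843/843) = 1128 · 1 = 1128
Summing: (σ * Id)(843) = 843 + 1124 + 846 + 1128 = 3941.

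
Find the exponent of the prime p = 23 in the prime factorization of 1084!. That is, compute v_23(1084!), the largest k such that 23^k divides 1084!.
v_23(1084!) = 49

Legendre's formula: v_p(n!) = Σ_{k ≥ 1} ⌊n / p^k⌋. For p = 23, n = 1084, the terms are:
  ⌊1084/23^1⌋ = ⌊1084/23⌋ = 47
  ⌊1084/23^2⌋ = ⌊1084/529⌋ = 2
(the next term ⌊1084/23^3⌋ = 0, terminating the sum). Summing: v_23(1084!) = 47 + 2 = 49.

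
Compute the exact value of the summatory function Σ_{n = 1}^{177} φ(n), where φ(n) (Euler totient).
Σ_{n ≤ 177} φ(n) = 9566

Compute φ(n) for each 1 ≤ n ≤ 177: φ(1) = 1, φ(2) = 1, φ(3) = 2, φ(4) = 2, φ(5) = 4, φ(6) = 2, φ(7) = 6, φ(8) = 4, φ(9) = 6, φ(10) = 4, φ(11) = 10, φ(12) = 4, φ(13) = 12, φ(14) = 6, φ(15) = 8, φ(16) = 8, φ(17) = 16, φ(18) = 6, φ(19) = 18, φ(20) = 8, φ(21) = 12, φ(22) = 10, φ(23) = 22, φ(24) = 8, φ(25) = 20, φ(26) = 12, φ(27) = 18, φ(28) = 12, φ(29) = 28, φ(30) = 8, φ(31) = 30, φ(32) = 16, φ(33) = 20, φ(34) = 16, φ(35) = 24, φ(36) = 12, φ(37) = 36, φ(38) = 18, φ(39) = 24, φ(40) = 16, φ(41) = 40, φ(42) = 12, φ(43) = 42, φ(44) = 20, φ(45) = 24, φ(46) = 22, φ(47) = 46, φ(48) = 16, φ(49) = 42, φ(50) = 20, φ(51) = 32, φ(52) = 24, φ(53) = 52, φ(54) = 18, φ(55) = 40, φ(56) = 24, φ(57) = 36, φ(58) = 28, φ(59) = 58, φ(60) = 16, φ(61) = 60, φ(62) = 30, φ(63) = 36, φ(64) = 32, φ(65) = 48, φ(66) = 20, φ(67) = 66, φ(68) = 32, φ(69) = 44, φ(70) = 24, φ(71) = 70, φ(72) = 24, φ(73) = 72, φ(74) = 36, φ(75) = 40, φ(76) = 36, φ(77) = 60, φ(78) = 24, φ(79) = 78, φ(80) = 32, φ(81) = 54, φ(82) = 40, φ(83) = 82, φ(84) = 24, φ(85) = 64, φ(86) = 42, φ(87) = 56, φ(88) = 40, φ(89) = 88, φ(90) = 24, φ(91) = 72, φ(92) = 44, φ(93) = 60, φ(94) = 46, φ(95) = 72, φ(96) = 32, φ(97) = 96, φ(98) = 42, φ(99) = 60, φ(100) = 40, φ(101) = 100, φ(102) = 32, φ(103) = 102, φ(104) = 48, φ(105) = 48, φ(106) = 52, φ(107) = 106, φ(108) = 36, φ(109) = 108, φ(110) = 40, φ(111) = 72, φ(112) = 48, φ(113) = 112, φ(114) = 36, φ(115) = 88, φ(116) = 56, φ(117) = 72, φ(118) = 58, φ(119) = 96, φ(120) = 32, φ(121) = 110, φ(122) = 60, φ(123) = 80, φ(124) = 60, φ(125) = 100, φ(126) = 36, φ(127) = 126, φ(128) = 64, φ(129) = 84, φ(130) = 48, φ(131) = 130, φ(132) = 40, φ(133) = 108, φ(134) = 66, φ(135) = 72, φ(136) = 64, φ(137) = 136, φ(138) = 44, φ(139) = 138, φ(140) = 48, φ(141) = 92, φ(142) = 70, φ(143) = 120, φ(144) = 48, φ(145) = 112, φ(146) = 72, φ(147) = 84, φ(148) = 72, φ(149) = 148, φ(150) = 40, φ(151) = 150, φ(152) = 72, φ(153) = 96, φ(154) = 60, φ(155) = 120, φ(156) = 48, φ(157) = 156, φ(158) = 78, φ(159) = 104, φ(160) = 64, φ(161) = 132, φ(162) = 54, φ(163) = 162, φ(164) = 80, φ(165) = 80, φ(166) = 82, φ(167) = 166, φ(168) = 48, φ(169) = 156, φ(170) = 64, φ(171) = 108, φ(172) = 84, φ(173) = 172, φ(174) = 56, φ(175) = 120, φ(176) = 80, φ(177) = 116. Summing all 177 values: 9566. (Average order: Σ_{n ≤ x} φ(n) ~ (3/π²) x². For x = 177, (3/π²)·177² ≈ 9522.87.)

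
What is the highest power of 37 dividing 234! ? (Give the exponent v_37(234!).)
v_37(234!) = 6

Legendre's formula: v_p(n!) = Σ_{k ≥ 1} ⌊n / p^k⌋. For p = 37, n = 234, the terms are:
  ⌊234/37^1⌋ = ⌊234/37⌋ = 6
(the next term ⌊234/37^2⌋ = 0, terminating the sum). Summing: v_37(234!) = 6 = 6.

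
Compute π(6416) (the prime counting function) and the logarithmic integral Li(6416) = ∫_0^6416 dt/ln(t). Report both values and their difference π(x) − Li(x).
π(6416) = 834;  Li(6416) ≈ 848.05;  π(x) − Li(x) ≈ -14.05.

Direct count of primes ≤ 6416 gives π(6416) = 834. Numerical evaluation of the logarithmic integral gives Li(6416) ≈ 848.05. The difference π(x) − Li(x) ≈ -14.05 is typically negative for small/moderate x (Li(x) overestimates), though Littlewood's theorem shows this sign changes infinitely often.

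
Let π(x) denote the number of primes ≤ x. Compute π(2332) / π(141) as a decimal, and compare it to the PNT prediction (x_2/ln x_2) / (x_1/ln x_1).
π(2332)/π(141) = 344/34 ≈ 10.1176;  PNT prediction ≈ 10.5549.

π(141) = 34 and π(2332) = 344, so π(2332)/π(141) ≈ 10.1176. The PNT-predicted ratio is (2332/ln(2332)) / (141/ln(141)) ≈ 10.5549. The two agree to within a few percent, as expected.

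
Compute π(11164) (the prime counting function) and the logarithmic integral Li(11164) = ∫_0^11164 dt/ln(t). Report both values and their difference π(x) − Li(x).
π(11164) = 1352;  Li(11164) ≈ 1371.75;  π(x) − Li(x) ≈ -19.75.

Direct count of primes ≤ 11164 gives π(11164) = 1352. Numerical evaluation of the logarithmic integral gives Li(11164) ≈ 1371.75. The difference π(x) − Li(x) ≈ -19.75 is typically negative for small/moderate x (Li(x) overestimates), though Littlewood's theorem shows this sign changes infinitely often.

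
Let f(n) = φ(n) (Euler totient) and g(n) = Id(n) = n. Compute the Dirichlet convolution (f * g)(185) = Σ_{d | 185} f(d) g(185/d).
(φ * Id)(185) = 657

Divisors of 185: [1, 5, 37, 185]. For each d | 185:
  d = 1: φ(1) · Id(185/1) = 1 · 185 = 185
  d = 5: φ(5) · Id(185/5) = 4 · 37 = 148
  d = 37: φ(37) · Id(185/37) = 36 · 5 = 180
  d = 185: φ(185) · Id(185/185) = 144 · 1 = 144
Summing: (φ * Id)(185) = 185 + 148 + 180 + 144 = 657.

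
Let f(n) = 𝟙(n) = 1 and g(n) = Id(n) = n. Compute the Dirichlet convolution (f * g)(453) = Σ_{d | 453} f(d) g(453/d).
(𝟙 * Id)(453) = 608

Divisors of 453: [1, 3, 151, 453]. For each d | 453:
  d = 1: 𝟙(1) · Id(453/1) = 1 · 453 = 453
  d = 3: 𝟙(3) · Id(453/3) = 1 · 151 = 151
  d = 151: 𝟙(151) · Id(453/151) = 1 · 3 = 3
  d = 453: 𝟙(453) · Id(453/453) = 1 · 1 = 1
Summing: (𝟙 * Id)(453) = 453 + 151 + 3 + 1 = 608.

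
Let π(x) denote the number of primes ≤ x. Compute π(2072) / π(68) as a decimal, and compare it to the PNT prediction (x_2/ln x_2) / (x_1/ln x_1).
π(2072)/π(68) = 312/19 ≈ 16.4211;  PNT prediction ≈ 16.8369.

π(68) = 19 and π(2072) = 312, so π(2072)/π(68) ≈ 16.4211. The PNT-predicted ratio is (2072/ln(2072)) / (68/ln(68)) ≈ 16.8369. The two agree to within a few percent, as expected.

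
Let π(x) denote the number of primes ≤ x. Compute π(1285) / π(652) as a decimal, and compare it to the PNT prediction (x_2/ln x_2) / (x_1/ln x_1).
π(1285)/π(652) = 208/118 ≈ 1.7627;  PNT prediction ≈ 1.7841.

π(652) = 118 and π(1285) = 208, so π(1285)/π(652) ≈ 1.7627. The PNT-predicted ratio is (1285/ln(1285)) / (652/ln(652)) ≈ 1.7841. The two agree to within a few percent, as expected.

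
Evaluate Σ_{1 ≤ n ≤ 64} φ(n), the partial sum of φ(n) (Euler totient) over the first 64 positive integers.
Σ_{n ≤ 64} φ(n) = 1260

Compute φ(n) for each 1 ≤ n ≤ 64: φ(1) = 1, φ(2) = 1, φ(3) = 2, φ(4) = 2, φ(5) = 4, φ(6) = 2, φ(7) = 6, φ(8) = 4, φ(9) = 6, φ(10) = 4, φ(11) = 10, φ(12) = 4, φ(13) = 12, φ(14) = 6, φ(15) = 8, φ(16) = 8, φ(17) = 16, φ(18) = 6, φ(19) = 18, φ(20) = 8, φ(21) = 12, φ(22) = 10, φ(23) = 22, φ(24) = 8, φ(25) = 20, φ(26) = 12, φ(27) = 18, φ(28) = 12, φ(29) = 28, φ(30) = 8, φ(31) = 30, φ(32) = 16, φ(33) = 20, φ(34) = 16, φ(35) = 24, φ(36) = 12, φ(37) = 36, φ(38) = 18, φ(39) = 24, φ(40) = 16, φ(41) = 40, φ(42) = 12, φ(43) = 42, φ(44) = 20, φ(45) = 24, φ(46) = 22, φ(47) = 46, φ(48) = 16, φ(49) = 42, φ(50) = 20, φ(51) = 32, φ(52) = 24, φ(53) = 52, φ(54) = 18, φ(55) = 40, φ(56) = 24, φ(57) = 36, φ(58) = 28, φ(59) = 58, φ(60) = 16, φ(61) = 60, φ(62) = 30, φ(63) = 36, φ(64) = 32. Summing all 64 values: 1260. (Average order: Σ_{n ≤ x} φ(n) ~ (3/π²) x². For x = 64, (3/π²)·64² ≈ 1245.03.)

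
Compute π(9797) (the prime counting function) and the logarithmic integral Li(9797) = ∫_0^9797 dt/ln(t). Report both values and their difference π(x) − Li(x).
π(9797) = 1208;  Li(9797) ≈ 1224.07;  π(x) − Li(x) ≈ -16.07.

Direct count of primes ≤ 9797 gives π(9797) = 1208. Numerical evaluation of the logarithmic integral gives Li(9797) ≈ 1224.07. The difference π(x) − Li(x) ≈ -16.07 is typically negative for small/moderate x (Li(x) overestimates), though Littlewood's theorem shows this sign changes infinitely often.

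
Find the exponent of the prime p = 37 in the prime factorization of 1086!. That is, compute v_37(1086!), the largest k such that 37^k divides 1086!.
v_37(1086!) = 29

Legendre's formula: v_p(n!) = Σ_{k ≥ 1} ⌊n / p^k⌋. For p = 37, n = 1086, the terms are:
  ⌊1086/37^1⌋ = ⌊1086/37⌋ = 29
(the next term ⌊1086/37^2⌋ = 0, terminating the sum). Summing: v_37(1086!) = 29 = 29.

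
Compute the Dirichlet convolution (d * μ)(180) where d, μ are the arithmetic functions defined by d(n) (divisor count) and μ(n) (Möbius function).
(d * μ)(180) = 1

Divisors of 180: [1, 2, 3, 4, 5, 6, 9, 10, 12, 15, 18, 20, 30, 36, 45, 60, 90, 180]. For each d | 180:
  d = 1: d(1) · μ(180/1) = 1 · 0 = 0
  d = 2: d(2) · μ(180/2) = 2 · 0 = 0
  d = 3: d(3) · μ(180/3) = 2 · 0 = 0
  d = 4: d(4) · μ(180/4) = 3 · 0 = 0
  d = 5: d(5) · μ(180/5) = 2 · 0 = 0
  d = 6: d(6) · μ(180/6) = 4 · -1 = -4
  d = 9: d(9) · μ(180/9) = 3 · 0 = 0
  d = 10: d(10) · μ(180/10) = 4 · 0 = 0
  d = 12: d(12) · μ(180/12) = 6 · 1 = 6
  d = 15: d(15) · μ(180/15) = 4 · 0 = 0
  d = 18: d(18) · μ(180/18) = 6 · 1 = 6
  d = 20: d(20) · μ(180/20) = 6 · 0 = 0
  d = 30: d(30) · μ(180/30) = 8 · 1 = 8
  d = 36: d(36) · μ(180/36) = 9 · -1 = -9
  d = 45: d(45) · μ(180/45) = 6 · 0 = 0
  d = 60: d(60) · μ(180/60) = 12 · -1 = -12
  d = 90: d(90) · μ(180/90) = 12 · -1 = -12
  d = 180: d(180) · μ(180/180) = 18 · 1 = 18
Summing: (d * μ)(180) = 0 + 0 + 0 + 0 + 0 + -4 + 0 + 0 + 6 + 0 + 6 + 0 + 8 + -9 + 0 + -12 + -12 + 18 = 1.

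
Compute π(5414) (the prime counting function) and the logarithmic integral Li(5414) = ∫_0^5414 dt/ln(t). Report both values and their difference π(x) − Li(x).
π(5414) = 714;  Li(5414) ≈ 732.66;  π(x) − Li(x) ≈ -18.66.

Direct count of primes ≤ 5414 gives π(5414) = 714. Numerical evaluation of the logarithmic integral gives Li(5414) ≈ 732.66. The difference π(x) − Li(x) ≈ -18.66 is typically negative for small/moderate x (Li(x) overestimates), though Littlewood's theorem shows this sign changes infinitely often.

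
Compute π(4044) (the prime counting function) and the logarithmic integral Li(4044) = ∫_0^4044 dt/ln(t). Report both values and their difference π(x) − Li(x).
π(4044) = 557;  Li(4044) ≈ 570.67;  π(x) − Li(x) ≈ -13.67.

Direct count of primes ≤ 4044 gives π(4044) = 557. Numerical evaluation of the logarithmic integral gives Li(4044) ≈ 570.67. The difference π(x) − Li(x) ≈ -13.67 is typically negative for small/moderate x (Li(x) overestimates), though Littlewood's theorem shows this sign changes infinitely often.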